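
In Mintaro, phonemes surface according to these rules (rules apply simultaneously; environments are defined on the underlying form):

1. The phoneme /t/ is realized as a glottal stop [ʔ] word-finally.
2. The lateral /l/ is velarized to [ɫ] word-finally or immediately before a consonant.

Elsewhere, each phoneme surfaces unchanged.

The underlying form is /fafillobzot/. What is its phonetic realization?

[fafiɫlobzoʔ]

/f/ stays [f].
/a/ stays [a].
/f/ stays [f].
/i/ (between /f/ and /l/): no rule targets it → [i].
/l/ — between /i/ and /l/, word-finally or immediately before a consonant — surfaces as [ɫ] (rule 2).
/l/ (between /l/ and /o/): rule 2 targets it, but not word-finally or immediately before a consonant → unchanged [l].
/o/ (between /l/ and /b/): no rule targets it → [o].
/b/ (between /o/ and /z/): no rule targets it → [b].
/z/ — not in any rule's target class → [z].
/o/ stays [o].
/t/ (word-final): word-finally, so rule 1 applies → [ʔ].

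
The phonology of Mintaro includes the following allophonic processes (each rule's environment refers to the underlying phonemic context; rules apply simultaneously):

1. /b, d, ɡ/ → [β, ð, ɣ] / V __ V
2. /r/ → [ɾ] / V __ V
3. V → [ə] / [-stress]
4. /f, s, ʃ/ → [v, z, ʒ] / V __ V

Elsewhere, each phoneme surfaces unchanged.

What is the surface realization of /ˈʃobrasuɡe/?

/ʃ/ (word-initial) fails the environment for rule 4, so it stays [ʃ].
/o/ (between /ʃ/ and /b/) fails the environment for rule 3, so it stays [o].
/b/ (between /o/ and /r/) fails the environment for rule 1, so it stays [b].
/r/ (between /b/ and /a/) is in the target of rule 2 but the environment (between two vowels) is not met → [r].
/a/ (between /r/ and /s/) occurs in an unstressed syllable → [ə] by rule 3.
/s/ (between /a/ and /u/): between two vowels, so rule 4 applies → [z].
Rule 3 applies to /u/ (between /s/ and /ɡ/: in an unstressed syllable) → [ə].
/ɡ/ (between /u/ and /e/) occurs between two vowels → [ɣ] by rule 1.
/e/ meets the environment for rule 3 (in an unstressed syllable) → [ə].

[ˈʃobrəzəɣə]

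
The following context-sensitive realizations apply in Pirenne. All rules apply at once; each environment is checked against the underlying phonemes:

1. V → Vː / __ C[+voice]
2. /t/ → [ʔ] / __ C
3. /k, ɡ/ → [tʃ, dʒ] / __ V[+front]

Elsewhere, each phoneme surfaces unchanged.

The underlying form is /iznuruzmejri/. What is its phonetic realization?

[iːznuːruːzmeːjri]

Rule 1 applies to /i/ (word-initial: before a voiced consonant) → [iː].
/z/ stays [z].
/n/ (between /z/ and /u/) is unaffected → [n].
Rule 1 applies to /u/ (between /n/ and /r/: before a voiced consonant) → [uː].
/r/ (between /u/ and /u/) is unaffected → [r].
Rule 1 applies to /u/ (between /r/ and /z/: before a voiced consonant) → [uː].
/z/ (between /u/ and /m/): no rule targets it → [z].
/m/ — not in any rule's target class → [m].
/e/ (between /m/ and /j/) occurs before a voiced consonant → [eː] by rule 1.
/j/ (between /e/ and /r/): no rule targets it → [j].
/r/ — not in any rule's target class → [r].
/i/ — word-final; rule 1 does not apply here → [i].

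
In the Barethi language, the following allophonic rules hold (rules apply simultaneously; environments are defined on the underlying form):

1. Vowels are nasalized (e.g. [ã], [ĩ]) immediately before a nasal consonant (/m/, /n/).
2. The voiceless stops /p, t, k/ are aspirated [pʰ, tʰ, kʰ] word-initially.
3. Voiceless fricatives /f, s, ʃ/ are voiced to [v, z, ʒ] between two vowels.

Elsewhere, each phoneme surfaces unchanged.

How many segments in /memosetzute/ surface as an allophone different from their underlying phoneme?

Segments that undergo a rule: /e/ → [ẽ] (rule 1); /s/ → [z] (rule 3).
All other segments surface unchanged.

2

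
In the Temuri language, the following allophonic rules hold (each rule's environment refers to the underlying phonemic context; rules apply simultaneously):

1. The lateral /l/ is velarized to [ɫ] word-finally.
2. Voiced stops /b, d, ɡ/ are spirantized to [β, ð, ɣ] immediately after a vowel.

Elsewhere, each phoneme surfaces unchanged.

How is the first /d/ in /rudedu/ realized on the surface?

[ð]

/d/ — between /u/ and /e/, immediately after a vowel — surfaces as [ð] (rule 2).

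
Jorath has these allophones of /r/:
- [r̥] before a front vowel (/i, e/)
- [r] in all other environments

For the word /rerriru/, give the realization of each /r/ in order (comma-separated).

Occurrence 1 (position 1): before a front vowel (/i, e/) → [r̥].
Occurrence 2 (position 3): no conditioning environment matches → elsewhere allophone [r].
Occurrence 3 (position 4): before a front vowel (/i, e/) → [r̥].
Occurrence 4 (position 6): no conditioning environment matches → elsewhere allophone [r].

[r̥], [r], [r̥], [r]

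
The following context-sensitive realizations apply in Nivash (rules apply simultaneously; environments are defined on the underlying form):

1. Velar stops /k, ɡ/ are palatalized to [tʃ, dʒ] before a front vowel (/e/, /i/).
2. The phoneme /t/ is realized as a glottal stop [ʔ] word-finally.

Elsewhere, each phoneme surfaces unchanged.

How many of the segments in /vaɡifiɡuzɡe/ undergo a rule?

2

Segments that undergo a rule: /ɡ/ → [dʒ] (rule 1); /ɡ/ → [dʒ] (rule 1).
All other segments surface unchanged.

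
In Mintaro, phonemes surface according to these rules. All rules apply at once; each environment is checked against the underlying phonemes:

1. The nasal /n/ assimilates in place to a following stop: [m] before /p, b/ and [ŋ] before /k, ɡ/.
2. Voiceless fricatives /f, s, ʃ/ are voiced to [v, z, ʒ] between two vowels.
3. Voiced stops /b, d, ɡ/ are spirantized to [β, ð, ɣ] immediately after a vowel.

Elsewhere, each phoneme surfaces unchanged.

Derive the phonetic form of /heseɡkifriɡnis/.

[hezeɣkifriɣnis]

/s/ (between /e/ and /e/): between two vowels, so rule 2 applies → [z].
Rule 3 applies to /ɡ/ (between /e/ and /k/: immediately after a vowel) → [ɣ].
/f/ — between /i/ and /r/; rule 2 does not apply here → [f].
Rule 3 applies to /ɡ/ (between /i/ and /n/: immediately after a vowel) → [ɣ].
/n/ (between /ɡ/ and /i/) fails the environment for rule 1, so it stays [n].
/s/ (word-final) fails the environment for rule 2, so it stays [s].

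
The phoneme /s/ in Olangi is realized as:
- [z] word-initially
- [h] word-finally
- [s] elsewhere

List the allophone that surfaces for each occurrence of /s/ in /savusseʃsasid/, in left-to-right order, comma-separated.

[z], [s], [s], [s], [s]

Occurrence 1 (position 1): word-initially → [z].
Occurrence 2 (position 5): no conditioning environment matches → elsewhere allophone [s].
Occurrence 3 (position 6): no conditioning environment matches → elsewhere allophone [s].
Occurrence 4 (position 9): no conditioning environment matches → elsewhere allophone [s].
Occurrence 5 (position 11): no conditioning environment matches → elsewhere allophone [s].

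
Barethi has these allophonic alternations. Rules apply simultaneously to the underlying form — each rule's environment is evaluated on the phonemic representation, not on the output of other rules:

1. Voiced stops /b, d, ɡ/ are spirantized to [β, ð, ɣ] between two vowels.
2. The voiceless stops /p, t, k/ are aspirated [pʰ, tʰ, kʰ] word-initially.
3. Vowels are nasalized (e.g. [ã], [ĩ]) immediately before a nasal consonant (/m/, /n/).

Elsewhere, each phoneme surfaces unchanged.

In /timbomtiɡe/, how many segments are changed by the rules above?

4

Segments that undergo a rule: /t/ → [tʰ] (rule 2); /i/ → [ĩ] (rule 3); /o/ → [õ] (rule 3); /ɡ/ → [ɣ] (rule 1).
All other segments surface unchanged.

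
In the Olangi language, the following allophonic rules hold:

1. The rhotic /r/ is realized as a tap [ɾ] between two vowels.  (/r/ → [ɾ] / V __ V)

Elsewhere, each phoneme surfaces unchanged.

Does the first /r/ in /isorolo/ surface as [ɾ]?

/r/ — between /o/ and /o/, between two vowels — surfaces as [ɾ] (rule 1).
The actual realization is [ɾ], which matches [ɾ].

Yes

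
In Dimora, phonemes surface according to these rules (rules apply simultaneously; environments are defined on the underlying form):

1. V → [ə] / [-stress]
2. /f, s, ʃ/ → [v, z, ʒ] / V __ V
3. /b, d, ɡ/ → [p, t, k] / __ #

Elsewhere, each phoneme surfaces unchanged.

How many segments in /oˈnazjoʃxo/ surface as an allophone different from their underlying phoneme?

3

Segments that undergo a rule: /o/ → [ə] (rule 1); /o/ → [ə] (rule 1); /o/ → [ə] (rule 1).
All other segments surface unchanged.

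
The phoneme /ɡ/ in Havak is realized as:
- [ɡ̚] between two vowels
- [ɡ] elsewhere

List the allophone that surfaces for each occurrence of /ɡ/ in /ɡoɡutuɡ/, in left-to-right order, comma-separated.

[ɡ], [ɡ̚], [ɡ]

Occurrence 1 (position 1): no conditioning environment matches → elsewhere allophone [ɡ].
Occurrence 2 (position 3): between two vowels → [ɡ̚].
Occurrence 3 (position 7): no conditioning environment matches → elsewhere allophone [ɡ].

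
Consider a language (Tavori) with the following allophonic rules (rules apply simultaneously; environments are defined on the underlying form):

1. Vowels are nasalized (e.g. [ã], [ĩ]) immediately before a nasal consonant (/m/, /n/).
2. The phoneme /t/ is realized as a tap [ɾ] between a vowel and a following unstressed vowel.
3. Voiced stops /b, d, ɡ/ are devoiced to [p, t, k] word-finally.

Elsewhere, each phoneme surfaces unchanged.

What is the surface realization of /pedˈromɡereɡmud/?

/p/ (word-initial) is unaffected → [p].
/e/ (between /p/ and /d/): rule 1 targets it, but not before a nasal consonant → unchanged [e].
/d/ (between /e/ and /r/) is in the target of rule 3 but the environment (word-finally) is not met → [d].
/r/ (between /d/ and /o/): no rule targets it → [r].
/o/ — between /r/ and /m/, before a nasal consonant — surfaces as [õ] (rule 1).
/m/ (between /o/ and /ɡ/) is unaffected → [m].
/ɡ/ (between /m/ and /e/) fails the environment for rule 3, so it stays [ɡ].
/e/ (between /ɡ/ and /r/) is in the target of rule 1 but the environment (before a nasal consonant) is not met → [e].
/r/ (between /e/ and /e/): no rule targets it → [r].
/e/ (between /r/ and /ɡ/): rule 1 targets it, but not before a nasal consonant → unchanged [e].
/ɡ/ (between /e/ and /m/) fails the environment for rule 3, so it stays [ɡ].
/m/ (between /ɡ/ and /u/): no rule targets it → [m].
/u/ (between /m/ and /d/) fails the environment for rule 1, so it stays [u].
/d/ (word-final) occurs word-finally → [t] by rule 3.

[pedˈrõmɡereɡmut]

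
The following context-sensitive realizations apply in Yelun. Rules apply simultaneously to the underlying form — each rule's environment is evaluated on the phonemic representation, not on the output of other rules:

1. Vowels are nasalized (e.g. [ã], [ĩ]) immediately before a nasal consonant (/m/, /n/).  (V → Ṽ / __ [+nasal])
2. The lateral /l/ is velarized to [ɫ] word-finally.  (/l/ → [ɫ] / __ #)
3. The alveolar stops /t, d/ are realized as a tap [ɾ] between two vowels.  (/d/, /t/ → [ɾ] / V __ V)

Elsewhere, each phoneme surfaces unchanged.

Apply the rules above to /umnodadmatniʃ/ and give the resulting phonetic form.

[ũmnoɾadmatniʃ]

Rule 1 applies to /u/ (word-initial: before a nasal consonant) → [ũ].
/m/ stays [m].
/n/ — not in any rule's target class → [n].
/o/ (between /n/ and /d/) fails the environment for rule 1, so it stays [o].
/d/ — between /o/ and /a/, between two vowels — surfaces as [ɾ] (rule 3).
/a/ (between /d/ and /d/) fails the environment for rule 1, so it stays [a].
/d/ (between /a/ and /m/) is in the target of rule 3 but the environment (between two vowels) is not met → [d].
/m/ (between /d/ and /a/) is unaffected → [m].
/a/ — between /m/ and /t/; rule 1 does not apply here → [a].
/t/ (between /a/ and /n/) fails the environment for rule 3, so it stays [t].
/n/ (between /t/ and /i/) is unaffected → [n].
/i/ (between /n/ and /ʃ/) fails the environment for rule 1, so it stays [i].
/ʃ/ — not in any rule's target class → [ʃ].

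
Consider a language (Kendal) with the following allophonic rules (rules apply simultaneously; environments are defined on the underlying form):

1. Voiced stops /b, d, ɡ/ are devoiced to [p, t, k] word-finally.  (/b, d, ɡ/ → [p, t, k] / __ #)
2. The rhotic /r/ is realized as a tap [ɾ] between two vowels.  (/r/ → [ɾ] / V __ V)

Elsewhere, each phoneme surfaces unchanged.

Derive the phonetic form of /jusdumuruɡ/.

/d/ (between /s/ and /u/) is in the target of rule 1 but the environment (word-finally) is not met → [d].
/r/ — between /u/ and /u/, between two vowels — surfaces as [ɾ] (rule 2).
Rule 1 applies to /ɡ/ (word-final: word-finally) → [k].

[jusdumuɾuk]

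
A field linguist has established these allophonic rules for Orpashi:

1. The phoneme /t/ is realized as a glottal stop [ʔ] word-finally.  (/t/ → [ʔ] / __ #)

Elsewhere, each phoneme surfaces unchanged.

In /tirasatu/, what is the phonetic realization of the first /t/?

[t]

/t/ (word-initial) fails the environment for rule 1, so it stays [t].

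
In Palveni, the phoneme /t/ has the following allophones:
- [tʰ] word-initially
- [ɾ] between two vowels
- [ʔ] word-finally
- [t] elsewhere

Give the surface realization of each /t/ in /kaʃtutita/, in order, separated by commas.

Occurrence 1 (position 4): no conditioning environment matches → elsewhere allophone [t].
Occurrence 2 (position 6): between two vowels → [ɾ].
Occurrence 3 (position 8): between two vowels → [ɾ].

[t], [ɾ], [ɾ]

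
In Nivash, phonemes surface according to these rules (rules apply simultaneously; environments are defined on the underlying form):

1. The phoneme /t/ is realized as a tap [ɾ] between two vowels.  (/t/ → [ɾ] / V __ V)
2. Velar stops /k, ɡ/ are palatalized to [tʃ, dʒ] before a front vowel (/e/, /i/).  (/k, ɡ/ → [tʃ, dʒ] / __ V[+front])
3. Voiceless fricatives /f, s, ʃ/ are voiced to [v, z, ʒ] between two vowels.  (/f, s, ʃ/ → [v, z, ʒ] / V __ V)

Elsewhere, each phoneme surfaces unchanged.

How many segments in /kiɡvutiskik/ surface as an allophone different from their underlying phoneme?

Segments that undergo a rule: /k/ → [tʃ] (rule 2); /t/ → [ɾ] (rule 1); /k/ → [tʃ] (rule 2).
All other segments surface unchanged.

3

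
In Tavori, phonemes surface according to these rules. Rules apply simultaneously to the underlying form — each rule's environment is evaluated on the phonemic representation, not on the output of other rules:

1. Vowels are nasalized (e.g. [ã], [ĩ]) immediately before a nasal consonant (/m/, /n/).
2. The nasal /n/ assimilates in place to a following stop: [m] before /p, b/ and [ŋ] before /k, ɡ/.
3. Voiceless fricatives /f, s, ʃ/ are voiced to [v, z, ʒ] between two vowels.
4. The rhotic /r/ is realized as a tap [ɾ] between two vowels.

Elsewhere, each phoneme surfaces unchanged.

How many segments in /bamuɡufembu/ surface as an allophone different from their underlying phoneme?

3

Segments that undergo a rule: /a/ → [ã] (rule 1); /f/ → [v] (rule 3); /e/ → [ẽ] (rule 1).
All other segments surface unchanged.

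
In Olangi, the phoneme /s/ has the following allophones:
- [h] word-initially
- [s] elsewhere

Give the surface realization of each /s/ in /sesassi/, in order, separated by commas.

Occurrence 1 (position 1): word-initially → [h].
Occurrence 2 (position 3): no conditioning environment matches → elsewhere allophone [s].
Occurrence 3 (position 5): no conditioning environment matches → elsewhere allophone [s].
Occurrence 4 (position 6): no conditioning environment matches → elsewhere allophone [s].

[h], [s], [s], [s]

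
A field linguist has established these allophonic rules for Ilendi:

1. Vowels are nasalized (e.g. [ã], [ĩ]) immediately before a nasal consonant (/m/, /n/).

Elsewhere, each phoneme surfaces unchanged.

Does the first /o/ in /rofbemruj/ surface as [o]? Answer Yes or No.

Yes

/o/ (between /r/ and /f/) fails the environment for rule 1, so it stays [o].
The actual realization is [o], which matches [o].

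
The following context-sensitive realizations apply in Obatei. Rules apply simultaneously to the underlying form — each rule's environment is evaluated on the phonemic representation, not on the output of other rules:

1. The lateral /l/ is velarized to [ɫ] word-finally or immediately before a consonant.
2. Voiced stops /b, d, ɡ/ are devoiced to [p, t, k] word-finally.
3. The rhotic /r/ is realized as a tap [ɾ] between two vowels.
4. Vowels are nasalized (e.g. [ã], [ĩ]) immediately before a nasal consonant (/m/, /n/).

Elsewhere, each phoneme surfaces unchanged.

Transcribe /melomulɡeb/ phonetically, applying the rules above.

/m/ (word-initial) is unaffected → [m].
/e/ — between /m/ and /l/; rule 4 does not apply here → [e].
/l/ (between /e/ and /o/): rule 1 targets it, but not word-finally or immediately before a consonant → unchanged [l].
/o/ (between /l/ and /m/) occurs before a nasal consonant → [õ] by rule 4.
/m/ (between /o/ and /u/): no rule targets it → [m].
/u/ (between /m/ and /l/) is in the target of rule 4 but the environment (before a nasal consonant) is not met → [u].
/l/ (between /u/ and /ɡ/) occurs word-finally or immediately before a consonant → [ɫ] by rule 1.
/ɡ/ (between /l/ and /e/): rule 2 targets it, but not word-finally → unchanged [ɡ].
/e/ (between /ɡ/ and /b/) is in the target of rule 4 but the environment (before a nasal consonant) is not met → [e].
/b/ (word-final) occurs word-finally → [p] by rule 2.

[melõmuɫɡep]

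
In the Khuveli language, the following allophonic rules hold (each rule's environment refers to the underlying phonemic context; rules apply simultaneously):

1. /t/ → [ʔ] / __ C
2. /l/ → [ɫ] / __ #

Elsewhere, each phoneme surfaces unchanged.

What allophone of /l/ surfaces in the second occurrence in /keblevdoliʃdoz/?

/l/ — between /o/ and /i/; rule 2 does not apply here → [l].

[l]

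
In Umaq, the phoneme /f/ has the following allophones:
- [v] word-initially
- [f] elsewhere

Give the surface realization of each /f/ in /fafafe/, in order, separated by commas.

Occurrence 1 (position 1): word-initially → [v].
Occurrence 2 (position 3): no conditioning environment matches → elsewhere allophone [f].
Occurrence 3 (position 5): no conditioning environment matches → elsewhere allophone [f].

[v], [f], [f]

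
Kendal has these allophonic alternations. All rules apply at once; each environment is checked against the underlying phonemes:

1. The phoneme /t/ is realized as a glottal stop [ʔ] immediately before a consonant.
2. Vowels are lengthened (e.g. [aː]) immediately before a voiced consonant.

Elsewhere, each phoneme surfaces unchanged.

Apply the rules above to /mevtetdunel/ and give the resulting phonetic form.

[meːvteʔduːneːl]

/m/ (word-initial) is unaffected → [m].
Rule 2 applies to /e/ (between /m/ and /v/: before a voiced consonant) → [eː].
/v/ (between /e/ and /t/) is unaffected → [v].
/t/ (between /v/ and /e/): rule 1 targets it, but not immediately before a consonant → unchanged [t].
/e/ — between /t/ and /t/; rule 2 does not apply here → [e].
Rule 1 applies to /t/ (between /e/ and /d/: immediately before a consonant) → [ʔ].
/d/ stays [d].
/u/ (between /d/ and /n/): before a voiced consonant, so rule 2 applies → [uː].
/n/ (between /u/ and /e/): no rule targets it → [n].
/e/ (between /n/ and /l/): before a voiced consonant, so rule 2 applies → [eː].
/l/ (word-final): no rule targets it → [l].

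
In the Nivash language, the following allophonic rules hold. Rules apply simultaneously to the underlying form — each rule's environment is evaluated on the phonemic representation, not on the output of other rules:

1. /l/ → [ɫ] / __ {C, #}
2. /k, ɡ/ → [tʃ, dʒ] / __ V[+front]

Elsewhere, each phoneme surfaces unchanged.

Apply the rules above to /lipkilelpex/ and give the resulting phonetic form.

[liptʃileɫpex]

/l/ (word-initial): rule 1 targets it, but not word-finally or immediately before a consonant → unchanged [l].
/k/ — between /p/ and /i/, before a front vowel — surfaces as [tʃ] (rule 2).
/l/ (between /i/ and /e/) fails the environment for rule 1, so it stays [l].
/l/ (between /e/ and /p/) occurs word-finally or immediately before a consonant → [ɫ] by rule 1.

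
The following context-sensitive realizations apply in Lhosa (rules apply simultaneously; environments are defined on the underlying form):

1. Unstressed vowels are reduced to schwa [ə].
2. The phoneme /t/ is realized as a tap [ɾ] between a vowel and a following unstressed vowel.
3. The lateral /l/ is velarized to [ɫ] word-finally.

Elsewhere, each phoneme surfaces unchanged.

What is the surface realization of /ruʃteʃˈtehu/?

/r/ stays [r].
/u/ (between /r/ and /ʃ/): in an unstressed syllable, so rule 1 applies → [ə].
/ʃ/ — not in any rule's target class → [ʃ].
/t/ (between /ʃ/ and /e/) fails the environment for rule 2, so it stays [t].
Rule 1 applies to /e/ (between /t/ and /ʃ/: in an unstressed syllable) → [ə].
/ʃ/ — not in any rule's target class → [ʃ].
/t/ (between /ʃ/ and /e/): rule 2 targets it, but not between a vowel and a following unstressed vowel → unchanged [t].
/e/ (between /t/ and /h/): rule 1 targets it, but not in an unstressed syllable → unchanged [e].
/h/ — not in any rule's target class → [h].
Rule 1 applies to /u/ (word-final: in an unstressed syllable) → [ə].

[rəʃtəʃˈtehə]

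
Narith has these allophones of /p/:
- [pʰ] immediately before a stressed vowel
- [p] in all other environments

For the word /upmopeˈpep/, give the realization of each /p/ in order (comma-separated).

[p], [p], [pʰ], [p]

Occurrence 1 (position 2): no conditioning environment matches → elsewhere allophone [p].
Occurrence 2 (position 5): no conditioning environment matches → elsewhere allophone [p].
Occurrence 3 (position 7): immediately before a stressed vowel → [pʰ].
Occurrence 4 (position 9): no conditioning environment matches → elsewhere allophone [p].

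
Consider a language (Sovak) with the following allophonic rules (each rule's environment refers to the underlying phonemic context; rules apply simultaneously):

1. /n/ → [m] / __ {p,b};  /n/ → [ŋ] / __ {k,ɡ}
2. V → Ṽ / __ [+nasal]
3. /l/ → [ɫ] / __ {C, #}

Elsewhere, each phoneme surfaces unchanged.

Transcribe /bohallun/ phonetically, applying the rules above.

[bohaɫlũn]

/b/ (word-initial): no rule targets it → [b].
/o/ (between /b/ and /h/) fails the environment for rule 2, so it stays [o].
/h/ (between /o/ and /a/): no rule targets it → [h].
/a/ (between /h/ and /l/): rule 2 targets it, but not before a nasal consonant → unchanged [a].
/l/ meets the environment for rule 3 (word-finally or immediately before a consonant) → [ɫ].
/l/ (between /l/ and /u/): rule 3 targets it, but not word-finally or immediately before a consonant → unchanged [l].
/u/ (between /l/ and /n/) occurs before a nasal consonant → [ũ] by rule 2.
/n/ (word-final) fails the environment for rule 1, so it stays [n].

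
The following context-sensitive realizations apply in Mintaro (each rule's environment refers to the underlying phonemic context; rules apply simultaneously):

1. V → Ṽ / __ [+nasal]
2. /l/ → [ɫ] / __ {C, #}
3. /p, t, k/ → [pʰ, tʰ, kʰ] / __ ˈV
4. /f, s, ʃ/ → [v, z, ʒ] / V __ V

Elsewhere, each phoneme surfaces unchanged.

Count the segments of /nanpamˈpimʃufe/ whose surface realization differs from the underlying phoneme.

5

Segments that undergo a rule: /a/ → [ã] (rule 1); /a/ → [ã] (rule 1); /p/ → [pʰ] (rule 3); /i/ → [ĩ] (rule 1); /f/ → [v] (rule 4).
All other segments surface unchanged.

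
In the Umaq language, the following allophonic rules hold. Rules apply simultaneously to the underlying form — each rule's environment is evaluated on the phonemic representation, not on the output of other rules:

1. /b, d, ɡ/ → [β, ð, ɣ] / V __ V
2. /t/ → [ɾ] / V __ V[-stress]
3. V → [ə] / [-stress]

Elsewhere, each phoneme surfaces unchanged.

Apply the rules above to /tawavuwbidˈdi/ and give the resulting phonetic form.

[təwəvəwbədˈdi]

/t/ — word-initial; rule 2 does not apply here → [t].
/a/ (between /t/ and /w/) occurs in an unstressed syllable → [ə] by rule 3.
/w/ (between /a/ and /a/) is unaffected → [w].
/a/ meets the environment for rule 3 (in an unstressed syllable) → [ə].
/v/ — not in any rule's target class → [v].
/u/ (between /v/ and /w/) occurs in an unstressed syllable → [ə] by rule 3.
/w/ stays [w].
/b/ (between /w/ and /i/): rule 1 targets it, but not between two vowels → unchanged [b].
Rule 3 applies to /i/ (between /b/ and /d/: in an unstressed syllable) → [ə].
/d/ (between /i/ and /d/) is in the target of rule 1 but the environment (between two vowels) is not met → [d].
/d/ — between /d/ and /i/; rule 1 does not apply here → [d].
/i/ (word-final) is in the target of rule 3 but the environment (in an unstressed syllable) is not met → [i].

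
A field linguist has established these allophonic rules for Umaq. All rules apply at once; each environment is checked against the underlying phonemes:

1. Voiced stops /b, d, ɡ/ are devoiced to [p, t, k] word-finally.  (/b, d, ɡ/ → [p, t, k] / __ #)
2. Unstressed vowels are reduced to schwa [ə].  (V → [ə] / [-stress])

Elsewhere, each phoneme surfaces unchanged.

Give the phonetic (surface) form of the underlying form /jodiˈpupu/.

[jədəˈpupə]

/o/ meets the environment for rule 2 (in an unstressed syllable) → [ə].
/d/ (between /o/ and /i/): rule 1 targets it, but not word-finally → unchanged [d].
/i/ — between /d/ and /p/, in an unstressed syllable — surfaces as [ə] (rule 2).
/u/ (between /p/ and /p/) fails the environment for rule 2, so it stays [u].
/u/ (word-final): in an unstressed syllable, so rule 2 applies → [ə].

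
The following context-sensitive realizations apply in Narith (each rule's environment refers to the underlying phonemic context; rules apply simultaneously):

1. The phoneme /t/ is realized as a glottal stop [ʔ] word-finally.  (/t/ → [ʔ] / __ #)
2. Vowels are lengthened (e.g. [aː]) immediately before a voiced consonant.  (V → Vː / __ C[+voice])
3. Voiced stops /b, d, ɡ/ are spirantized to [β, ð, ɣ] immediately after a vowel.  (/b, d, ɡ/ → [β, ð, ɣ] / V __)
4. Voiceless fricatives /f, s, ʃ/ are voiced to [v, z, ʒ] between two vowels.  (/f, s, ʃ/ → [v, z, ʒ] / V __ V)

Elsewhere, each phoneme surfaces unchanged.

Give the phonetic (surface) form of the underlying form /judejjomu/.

/j/ (word-initial) is unaffected → [j].
/u/ meets the environment for rule 2 (before a voiced consonant) → [uː].
/d/ meets the environment for rule 3 (immediately after a vowel) → [ð].
/e/ (between /d/ and /j/) occurs before a voiced consonant → [eː] by rule 2.
/j/ (between /e/ and /j/) is unaffected → [j].
/j/ — not in any rule's target class → [j].
Rule 2 applies to /o/ (between /j/ and /m/: before a voiced consonant) → [oː].
/m/ stays [m].
/u/ (word-final) is in the target of rule 2 but the environment (before a voiced consonant) is not met → [u].

[juːðeːjjoːmu]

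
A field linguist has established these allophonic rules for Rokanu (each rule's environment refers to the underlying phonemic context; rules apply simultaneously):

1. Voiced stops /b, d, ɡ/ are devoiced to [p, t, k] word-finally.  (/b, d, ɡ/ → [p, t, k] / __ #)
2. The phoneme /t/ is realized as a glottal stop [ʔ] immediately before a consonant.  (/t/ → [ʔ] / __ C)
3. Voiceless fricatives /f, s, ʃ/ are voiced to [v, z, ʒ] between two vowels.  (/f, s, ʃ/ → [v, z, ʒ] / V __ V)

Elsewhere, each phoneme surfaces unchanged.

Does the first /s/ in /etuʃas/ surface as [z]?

/s/ (word-final) fails the environment for rule 3, so it stays [s].
The actual realization is [s], not [z].

No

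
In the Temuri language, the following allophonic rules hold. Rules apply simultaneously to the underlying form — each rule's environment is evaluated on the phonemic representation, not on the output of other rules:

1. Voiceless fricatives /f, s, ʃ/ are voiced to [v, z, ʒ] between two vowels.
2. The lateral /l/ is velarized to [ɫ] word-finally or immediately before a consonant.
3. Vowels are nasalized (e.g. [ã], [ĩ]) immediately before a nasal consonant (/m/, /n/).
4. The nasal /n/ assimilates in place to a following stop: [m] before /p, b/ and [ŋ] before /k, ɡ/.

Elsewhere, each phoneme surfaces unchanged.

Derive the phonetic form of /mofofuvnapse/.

[movovuvnapse]

/m/ (word-initial) is unaffected → [m].
/o/ — between /m/ and /f/; rule 3 does not apply here → [o].
/f/ — between /o/ and /o/, between two vowels — surfaces as [v] (rule 1).
/o/ (between /f/ and /f/) is in the target of rule 3 but the environment (before a nasal consonant) is not met → [o].
/f/ — between /o/ and /u/, between two vowels — surfaces as [v] (rule 1).
/u/ (between /f/ and /v/): rule 3 targets it, but not before a nasal consonant → unchanged [u].
/v/ (between /u/ and /n/): no rule targets it → [v].
/n/ (between /v/ and /a/) fails the environment for rule 4, so it stays [n].
/a/ — between /n/ and /p/; rule 3 does not apply here → [a].
/p/ stays [p].
/s/ (between /p/ and /e/) is in the target of rule 1 but the environment (between two vowels) is not met → [s].
/e/ (word-final) is in the target of rule 3 but the environment (before a nasal consonant) is not met → [e].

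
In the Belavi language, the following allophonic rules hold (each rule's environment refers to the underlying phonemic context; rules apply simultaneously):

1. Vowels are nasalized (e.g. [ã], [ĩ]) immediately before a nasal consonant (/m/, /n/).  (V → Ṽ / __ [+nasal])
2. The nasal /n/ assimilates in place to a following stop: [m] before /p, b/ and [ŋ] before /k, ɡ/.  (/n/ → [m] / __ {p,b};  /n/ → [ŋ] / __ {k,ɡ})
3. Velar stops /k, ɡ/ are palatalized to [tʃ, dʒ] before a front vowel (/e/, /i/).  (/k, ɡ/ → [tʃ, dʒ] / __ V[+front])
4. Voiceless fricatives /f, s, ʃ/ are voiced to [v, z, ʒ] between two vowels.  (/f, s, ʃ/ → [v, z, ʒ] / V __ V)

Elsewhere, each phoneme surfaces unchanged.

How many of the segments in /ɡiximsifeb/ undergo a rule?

3

Segments that undergo a rule: /ɡ/ → [dʒ] (rule 3); /i/ → [ĩ] (rule 1); /f/ → [v] (rule 4).
All other segments surface unchanged.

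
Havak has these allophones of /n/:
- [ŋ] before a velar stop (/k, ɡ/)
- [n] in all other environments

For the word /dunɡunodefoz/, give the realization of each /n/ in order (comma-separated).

Occurrence 1 (position 3): before a velar stop → [ŋ].
Occurrence 2 (position 6): no conditioning environment matches → elsewhere allophone [n].

[ŋ], [n]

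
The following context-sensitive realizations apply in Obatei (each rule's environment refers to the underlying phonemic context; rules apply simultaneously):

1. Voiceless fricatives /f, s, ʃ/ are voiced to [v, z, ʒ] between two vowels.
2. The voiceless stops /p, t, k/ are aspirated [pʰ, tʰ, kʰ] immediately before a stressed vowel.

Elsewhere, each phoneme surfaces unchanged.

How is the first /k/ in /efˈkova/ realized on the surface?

[kʰ]

Rule 2 applies to /k/ (between /f/ and /o/: immediately before a stressed vowel) → [kʰ].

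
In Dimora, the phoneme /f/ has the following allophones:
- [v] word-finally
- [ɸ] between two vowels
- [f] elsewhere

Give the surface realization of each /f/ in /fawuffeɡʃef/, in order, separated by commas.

Occurrence 1 (position 1): no conditioning environment matches → elsewhere allophone [f].
Occurrence 2 (position 5): no conditioning environment matches → elsewhere allophone [f].
Occurrence 3 (position 6): no conditioning environment matches → elsewhere allophone [f].
Occurrence 4 (position 11): word-finally → [v].

[f], [f], [f], [v]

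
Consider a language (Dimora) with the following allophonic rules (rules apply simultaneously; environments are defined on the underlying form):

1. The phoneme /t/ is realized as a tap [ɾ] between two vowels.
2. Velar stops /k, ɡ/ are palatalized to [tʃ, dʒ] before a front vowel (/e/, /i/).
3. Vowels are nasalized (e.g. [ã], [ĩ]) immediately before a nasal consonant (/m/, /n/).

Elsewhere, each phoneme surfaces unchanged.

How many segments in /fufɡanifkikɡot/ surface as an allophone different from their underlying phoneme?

2

Segments that undergo a rule: /a/ → [ã] (rule 3); /k/ → [tʃ] (rule 2).
All other segments surface unchanged.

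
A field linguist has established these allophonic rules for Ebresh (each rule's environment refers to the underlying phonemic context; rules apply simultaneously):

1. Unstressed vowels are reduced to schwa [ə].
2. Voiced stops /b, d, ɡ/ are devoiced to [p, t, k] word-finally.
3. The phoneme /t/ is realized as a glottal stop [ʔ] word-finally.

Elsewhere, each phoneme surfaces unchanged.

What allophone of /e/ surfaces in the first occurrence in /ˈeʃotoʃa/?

[e]

/e/ — word-initial; rule 1 does not apply here → [e].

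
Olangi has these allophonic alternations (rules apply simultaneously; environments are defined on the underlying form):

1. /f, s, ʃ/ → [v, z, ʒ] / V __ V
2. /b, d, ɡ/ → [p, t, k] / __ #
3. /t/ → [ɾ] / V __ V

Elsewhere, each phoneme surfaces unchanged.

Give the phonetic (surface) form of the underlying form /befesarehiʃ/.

/b/ (word-initial): rule 2 targets it, but not word-finally → unchanged [b].
/e/ — not in any rule's target class → [e].
/f/ — between /e/ and /e/, between two vowels — surfaces as [v] (rule 1).
/e/ stays [e].
/s/ meets the environment for rule 1 (between two vowels) → [z].
/a/ (between /s/ and /r/): no rule targets it → [a].
/r/ — not in any rule's target class → [r].
/e/ — not in any rule's target class → [e].
/h/ — not in any rule's target class → [h].
/i/ stays [i].
/ʃ/ (word-final) fails the environment for rule 1, so it stays [ʃ].

[bevezarehiʃ]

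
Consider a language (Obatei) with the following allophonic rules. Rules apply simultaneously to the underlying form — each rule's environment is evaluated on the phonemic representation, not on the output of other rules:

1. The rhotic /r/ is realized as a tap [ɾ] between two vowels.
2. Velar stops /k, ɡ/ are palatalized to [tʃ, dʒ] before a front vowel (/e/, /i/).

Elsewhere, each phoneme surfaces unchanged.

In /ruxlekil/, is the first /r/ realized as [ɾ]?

/r/ (word-initial) is in the target of rule 1 but the environment (between two vowels) is not met → [r].
The actual realization is [r], not [ɾ].

No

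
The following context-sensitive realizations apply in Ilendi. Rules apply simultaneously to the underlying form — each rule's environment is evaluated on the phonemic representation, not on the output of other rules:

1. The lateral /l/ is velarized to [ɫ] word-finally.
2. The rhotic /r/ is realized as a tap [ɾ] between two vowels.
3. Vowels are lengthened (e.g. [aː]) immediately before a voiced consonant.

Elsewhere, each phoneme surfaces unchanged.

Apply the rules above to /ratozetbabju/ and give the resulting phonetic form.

/r/ — word-initial; rule 2 does not apply here → [r].
/a/ (between /r/ and /t/): rule 3 targets it, but not before a voiced consonant → unchanged [a].
/t/ (between /a/ and /o/): no rule targets it → [t].
Rule 3 applies to /o/ (between /t/ and /z/: before a voiced consonant) → [oː].
/z/ — not in any rule's target class → [z].
/e/ (between /z/ and /t/): rule 3 targets it, but not before a voiced consonant → unchanged [e].
/t/ stays [t].
/b/ — not in any rule's target class → [b].
/a/ (between /b/ and /b/): before a voiced consonant, so rule 3 applies → [aː].
/b/ — not in any rule's target class → [b].
/j/ stays [j].
/u/ — word-final; rule 3 does not apply here → [u].

[ratoːzetbaːbju]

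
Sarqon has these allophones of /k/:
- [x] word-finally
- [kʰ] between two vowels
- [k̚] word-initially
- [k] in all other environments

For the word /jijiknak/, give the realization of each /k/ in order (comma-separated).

Occurrence 1 (position 5): no conditioning environment matches → elsewhere allophone [k].
Occurrence 2 (position 8): word-finally → [x].

[k], [x]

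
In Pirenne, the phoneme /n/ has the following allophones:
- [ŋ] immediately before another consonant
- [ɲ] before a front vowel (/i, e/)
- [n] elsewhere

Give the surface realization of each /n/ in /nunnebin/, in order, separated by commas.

[n], [ŋ], [ɲ], [n]

Occurrence 1 (position 1): no conditioning environment matches → elsewhere allophone [n].
Occurrence 2 (position 3): immediately before another consonant → [ŋ].
Occurrence 3 (position 4): before a front vowel (/i, e/) → [ɲ].
Occurrence 4 (position 8): no conditioning environment matches → elsewhere allophone [n].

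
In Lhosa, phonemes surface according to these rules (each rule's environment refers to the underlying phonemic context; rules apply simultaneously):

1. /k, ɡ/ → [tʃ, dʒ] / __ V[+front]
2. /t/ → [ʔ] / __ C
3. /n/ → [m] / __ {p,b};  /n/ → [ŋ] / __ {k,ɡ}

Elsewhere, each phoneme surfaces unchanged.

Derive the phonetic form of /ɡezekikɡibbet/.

[dʒezetʃikdʒibbet]

/ɡ/ meets the environment for rule 1 (before a front vowel) → [dʒ].
/e/ (between /ɡ/ and /z/) is unaffected → [e].
/z/ — not in any rule's target class → [z].
/e/ stays [e].
/k/ — between /e/ and /i/, before a front vowel — surfaces as [tʃ] (rule 1).
/i/ (between /k/ and /k/) is unaffected → [i].
/k/ (between /i/ and /ɡ/) is in the target of rule 1 but the environment (before a front vowel) is not met → [k].
/ɡ/ (between /k/ and /i/) occurs before a front vowel → [dʒ] by rule 1.
/i/ — not in any rule's target class → [i].
/b/ stays [b].
/b/ — not in any rule's target class → [b].
/e/ (between /b/ and /t/): no rule targets it → [e].
/t/ (word-final): rule 2 targets it, but not immediately before a consonant → unchanged [t].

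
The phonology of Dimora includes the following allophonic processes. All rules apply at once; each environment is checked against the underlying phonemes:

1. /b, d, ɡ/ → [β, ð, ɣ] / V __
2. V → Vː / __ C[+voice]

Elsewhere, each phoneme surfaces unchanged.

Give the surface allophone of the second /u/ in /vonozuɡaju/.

/u/ (word-final): rule 2 targets it, but not before a voiced consonant → unchanged [u].

[u]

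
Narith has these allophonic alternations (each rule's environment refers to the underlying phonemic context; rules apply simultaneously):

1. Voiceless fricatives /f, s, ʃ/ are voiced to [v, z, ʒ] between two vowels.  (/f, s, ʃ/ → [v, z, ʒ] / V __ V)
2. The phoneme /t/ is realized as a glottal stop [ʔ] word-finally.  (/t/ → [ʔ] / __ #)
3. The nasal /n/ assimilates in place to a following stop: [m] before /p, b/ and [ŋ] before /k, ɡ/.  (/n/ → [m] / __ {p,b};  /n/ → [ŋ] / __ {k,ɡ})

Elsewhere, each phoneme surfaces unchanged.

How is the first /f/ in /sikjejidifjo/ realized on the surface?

/f/ (between /i/ and /j/) fails the environment for rule 1, so it stays [f].

[f]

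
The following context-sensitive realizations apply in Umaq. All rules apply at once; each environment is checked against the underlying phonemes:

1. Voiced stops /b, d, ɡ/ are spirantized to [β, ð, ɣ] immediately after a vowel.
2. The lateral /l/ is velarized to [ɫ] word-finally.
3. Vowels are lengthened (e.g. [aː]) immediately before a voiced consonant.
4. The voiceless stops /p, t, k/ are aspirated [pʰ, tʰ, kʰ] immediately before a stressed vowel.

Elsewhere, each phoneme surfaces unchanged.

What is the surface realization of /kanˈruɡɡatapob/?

/k/ (word-initial): rule 4 targets it, but not immediately before a stressed vowel → unchanged [k].
/a/ (between /k/ and /n/): before a voiced consonant, so rule 3 applies → [aː].
/n/ stays [n].
/r/ (between /n/ and /u/) is unaffected → [r].
/u/ — between /r/ and /ɡ/, before a voiced consonant — surfaces as [uː] (rule 3).
/ɡ/ meets the environment for rule 1 (immediately after a vowel) → [ɣ].
/ɡ/ (between /ɡ/ and /a/) is in the target of rule 1 but the environment (immediately after a vowel) is not met → [ɡ].
/a/ (between /ɡ/ and /t/) fails the environment for rule 3, so it stays [a].
/t/ (between /a/ and /a/) is in the target of rule 4 but the environment (immediately before a stressed vowel) is not met → [t].
/a/ (between /t/ and /p/): rule 3 targets it, but not before a voiced consonant → unchanged [a].
/p/ (between /a/ and /o/) fails the environment for rule 4, so it stays [p].
/o/ (between /p/ and /b/) occurs before a voiced consonant → [oː] by rule 3.
/b/ (word-final): immediately after a vowel, so rule 1 applies → [β].

[kaːnˈruːɣɡatapoːβ]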